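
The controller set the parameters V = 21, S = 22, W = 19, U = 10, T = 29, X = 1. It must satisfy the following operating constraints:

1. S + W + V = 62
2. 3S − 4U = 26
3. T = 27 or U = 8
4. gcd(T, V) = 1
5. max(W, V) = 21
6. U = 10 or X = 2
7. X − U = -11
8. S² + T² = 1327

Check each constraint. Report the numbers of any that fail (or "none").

The assignment fails constraints 3, 7, and 8.

1. S + W + V = 22 + 19 + 21 = 62 — OK.
2. 3S − 4U = 3(22) − 4(10) = 26 — OK.
3. T = 29 ≠ 27 and U = 10 ≠ 8; both disjuncts false — violated.
4. gcd(29, 21) = 1 — OK.
5. max(19, 21) = 21 — OK.
6. U = 10 = 10 (first disjunct) — OK.
7. X − U = 1 − 10 = -9, not -11 — violated.
8. S² + T² = 22² + 29² = 484 + 841 = 1325, not 1327 — violated.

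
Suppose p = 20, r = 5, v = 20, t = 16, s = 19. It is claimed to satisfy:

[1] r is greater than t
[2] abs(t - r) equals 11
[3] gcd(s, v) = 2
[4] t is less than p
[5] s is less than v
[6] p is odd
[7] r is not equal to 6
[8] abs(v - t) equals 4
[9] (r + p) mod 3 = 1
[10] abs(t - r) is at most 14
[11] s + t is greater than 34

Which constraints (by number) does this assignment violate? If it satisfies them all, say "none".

Constraints 1, 3, 6 are violated.

[1] r = 5, t = 16; 5 ≤ 16 (want >) — violated.
[2] abs(16 - 5) = 11 — OK.
[3] gcd(19, 20) = 1, not 2 — violated.
[4] t = 16, p = 20; 16 < 20 — OK.
[5] s = 19, v = 20; 19 < 20 — OK.
[6] p = 20 is even — violated.
[7] r = 5, and 5 ≠ 6 — OK.
[8] abs(20 - 16) = 4 — OK.
[9] r + p = 25; 25 mod 3 = 1 — OK.
[10] abs(16 - 5) = 11; 11 ≤ 14 — OK.
[11] s + t = 19 + 16 = 35; 35 > 34 — OK.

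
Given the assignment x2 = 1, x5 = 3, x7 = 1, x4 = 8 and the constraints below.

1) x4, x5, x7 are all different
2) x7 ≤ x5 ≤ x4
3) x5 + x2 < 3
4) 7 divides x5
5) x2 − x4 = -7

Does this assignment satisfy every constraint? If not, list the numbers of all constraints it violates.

1) values 8, 3, 1 are pairwise distinct — holds.
2) values 1 ≤ 3 ≤ 8 — holds.
3) x5 + x2 = 3 + 1 = 4; 4 ≥ 3, bound 3 not met — fails.
4) 3 = 7×0 + 3, so 7 does not divide 3 — fails.
5) x2 − x4 = 1 − 8 = -7 — holds.

The assignment fails constraints 3 and 4.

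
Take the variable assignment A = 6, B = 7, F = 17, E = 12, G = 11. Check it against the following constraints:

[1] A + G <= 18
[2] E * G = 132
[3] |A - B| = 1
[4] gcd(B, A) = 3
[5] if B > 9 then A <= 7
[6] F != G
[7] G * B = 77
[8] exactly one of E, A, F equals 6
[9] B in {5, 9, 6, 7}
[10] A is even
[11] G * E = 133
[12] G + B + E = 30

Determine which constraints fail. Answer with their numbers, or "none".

[1] A + G = 6 + 11 = 17; 17 ≤ 18 — holds.
[2] E * G = 12 * 11 = 132 — holds.
[3] |6 - 7| = 1 — holds.
[4] gcd(7, 6) = 1, not 3 — does not hold.
[5] B = 7, not > 9; antecedent false, conditional vacuously true — holds.
[6] F = 17, G = 11; distinct — holds.
[7] G * B = 11 * 7 = 77 — holds.
[8] E=12, A=6, F=17; 1 of them equals 6 — holds.
[9] B = 7 is in {5, 9, 6, 7} — holds.
[10] A = 6 is even — holds.
[11] G * E = 11 * 12 = 132, not 133 — does not hold.
[12] G + B + E = 11 + 7 + 12 = 30 — holds.

No — constraints 4 and 11 are not satisfied.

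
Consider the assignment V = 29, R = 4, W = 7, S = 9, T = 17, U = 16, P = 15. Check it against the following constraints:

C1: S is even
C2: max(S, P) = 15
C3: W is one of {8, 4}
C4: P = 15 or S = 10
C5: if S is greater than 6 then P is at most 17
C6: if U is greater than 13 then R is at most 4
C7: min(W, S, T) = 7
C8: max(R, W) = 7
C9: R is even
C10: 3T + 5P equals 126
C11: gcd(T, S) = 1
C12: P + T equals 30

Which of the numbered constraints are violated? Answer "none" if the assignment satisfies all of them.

C1: S = 9 is odd  FAIL
C2: max(9, 15) = 15  OK
C3: W = 7 is not in {8, 4}  FAIL
C4: P = 15 = 15 (first disjunct)  OK
C5: S = 9 > 6, so we need P ≤ 17; P = 15 ≤ 17  OK
C6: U = 16 > 13, so we need R ≤ 4; R = 4 ≤ 4  OK
C7: min(7, 9, 17) = 7  OK
C8: max(4, 7) = 7  OK
C9: R = 4 is even  OK
C10: 3T + 5P = 3(17) + 5(15) = 126  OK
C11: gcd(17, 9) = 1  OK
C12: P + T = 15 + 17 = 32, not 30  FAIL

Constraints 1, 3, and 12 are violated.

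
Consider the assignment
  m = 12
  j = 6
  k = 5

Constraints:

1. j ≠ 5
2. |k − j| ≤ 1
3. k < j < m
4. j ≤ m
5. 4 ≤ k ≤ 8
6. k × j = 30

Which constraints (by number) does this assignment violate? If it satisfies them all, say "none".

1. j = 6, and 6 ≠ 5 — OK.
2. |5 − 6| = 1; 1 ≤ 1 — OK.
3. values 5 < 6 < 12 — OK.
4. j = 6, m = 12; 6 ≤ 12 — OK.
5. k = 5 lies in [4, 8] — OK.
6. k × j = 5 × 6 = 30 — OK.

The assignment satisfies every constraint.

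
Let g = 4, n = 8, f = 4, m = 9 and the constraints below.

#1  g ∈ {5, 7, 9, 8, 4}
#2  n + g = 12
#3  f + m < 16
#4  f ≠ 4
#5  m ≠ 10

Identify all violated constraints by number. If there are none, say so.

#1 g = 4 is in {5, 7, 9, 8, 4} — satisfied.
#2 n + g = 8 + 4 = 12 — satisfied.
#3 f + m = 4 + 9 = 13; 13 < 16 — satisfied.
#4 f = 4, but 4 is required to differ — violated.
#5 m = 9, and 9 ≠ 10 — satisfied.

Violated: 4.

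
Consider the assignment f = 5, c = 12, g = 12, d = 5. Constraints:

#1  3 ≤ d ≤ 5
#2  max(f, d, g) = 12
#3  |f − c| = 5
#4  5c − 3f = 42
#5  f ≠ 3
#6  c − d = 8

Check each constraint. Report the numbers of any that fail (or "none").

Constraints 3, 4, and 6 are violated.

#1 d = 5 lies in [3, 5]  holds
#2 max(5, 5, 12) = 12  holds
#3 |5 − 12| = 7, not 5  fails
#4 5c − 3f = 5(12) − 3(5) = 45, not 42  fails
#5 f = 5, and 5 ≠ 3  holds
#6 c − d = 12 − 5 = 7, not 8  fails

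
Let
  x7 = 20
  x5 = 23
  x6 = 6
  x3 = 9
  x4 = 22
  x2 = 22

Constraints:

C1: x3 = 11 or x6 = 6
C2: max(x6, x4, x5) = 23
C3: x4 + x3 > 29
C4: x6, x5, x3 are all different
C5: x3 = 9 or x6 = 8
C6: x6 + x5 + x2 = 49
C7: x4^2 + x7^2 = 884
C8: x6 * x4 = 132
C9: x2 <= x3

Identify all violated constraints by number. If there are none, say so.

C1: x3 = 9 ≠ 11, but x6 = 6 = 6 (second disjunct) — holds.
C2: max(6, 22, 23) = 23 — holds.
C3: x4 + x3 = 22 + 9 = 31; 31 > 29 — holds.
C4: values 6, 23, 9 are pairwise distinct — holds.
C5: x3 = 9 = 9 (first disjunct) — holds.
C6: x6 + x5 + x2 = 6 + 23 + 22 = 51, not 49 — does not hold.
C7: x4^2 + x7^2 = 22^2 + 20^2 = 484 + 400 = 884 — holds.
C8: x6 * x4 = 6 * 22 = 132 — holds.
C9: x2 = 22, x3 = 9; 22 > 9 (want ≤) — does not hold.

No — constraints 6 and 9 are not satisfied.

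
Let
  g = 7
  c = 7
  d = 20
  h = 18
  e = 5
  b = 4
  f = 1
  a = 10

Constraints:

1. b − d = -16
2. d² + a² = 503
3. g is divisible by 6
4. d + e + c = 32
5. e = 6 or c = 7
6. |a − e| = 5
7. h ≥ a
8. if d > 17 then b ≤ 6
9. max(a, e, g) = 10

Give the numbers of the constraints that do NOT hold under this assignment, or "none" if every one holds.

1. b − d = 4 − 20 = -16 — OK.
2. d² + a² = 20² + 10² = 400 + 100 = 500, not 503 — violated.
3. 7 = 6×1 + 1, so 6 does not divide 7 — violated.
4. d + e + c = 20 + 5 + 7 = 32 — OK.
5. e = 5 ≠ 6, but c = 7 = 7 (second disjunct) — OK.
6. |10 − 5| = 5 — OK.
7. h = 18, a = 10; 18 ≥ 10 — OK.
8. d = 20 > 17, so we need b ≤ 6; b = 4 ≤ 6 — OK.
9. max(10, 5, 7) = 10 — OK.

Constraints 2, 3 do not hold.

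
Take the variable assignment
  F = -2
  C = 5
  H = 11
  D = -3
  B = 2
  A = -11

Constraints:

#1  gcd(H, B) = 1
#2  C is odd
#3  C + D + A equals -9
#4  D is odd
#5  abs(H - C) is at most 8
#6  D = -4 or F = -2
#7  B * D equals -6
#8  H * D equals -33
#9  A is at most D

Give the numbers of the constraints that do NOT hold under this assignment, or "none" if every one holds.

#1 gcd(11, 2) = 1 — holds.
#2 C = 5 is odd — holds.
#3 C + D + A = 5 + (-3) + (-11) = -9 — holds.
#4 D = -3 is odd — holds.
#5 abs(11 - 5) = 6; 6 ≤ 8 — holds.
#6 D = -3 ≠ -4, but F = -2 = -2 (second disjunct) — holds.
#7 B * D = 2 * (-3) = -6 — holds.
#8 H * D = 11 * (-3) = -33 — holds.
#9 A = -11, D = -3; -11 ≤ -3 — holds.

None — every constraint holds.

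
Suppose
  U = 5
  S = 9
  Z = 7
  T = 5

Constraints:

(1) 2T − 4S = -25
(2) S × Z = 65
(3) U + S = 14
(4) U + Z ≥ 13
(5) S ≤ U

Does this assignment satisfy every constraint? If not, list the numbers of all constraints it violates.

No — constraints 1, 2, 4, and 5 are not satisfied.

(1) 2T − 4S = 2(5) − 4(9) = -26, not -25  fails
(2) S × Z = 9 × 7 = 63, not 65  fails
(3) U + S = 5 + 9 = 14  holds
(4) U + Z = 5 + 7 = 12; 12 < 13, bound 13 not met  fails
(5) S = 9, U = 5; 9 > 5 (want ≤)  fails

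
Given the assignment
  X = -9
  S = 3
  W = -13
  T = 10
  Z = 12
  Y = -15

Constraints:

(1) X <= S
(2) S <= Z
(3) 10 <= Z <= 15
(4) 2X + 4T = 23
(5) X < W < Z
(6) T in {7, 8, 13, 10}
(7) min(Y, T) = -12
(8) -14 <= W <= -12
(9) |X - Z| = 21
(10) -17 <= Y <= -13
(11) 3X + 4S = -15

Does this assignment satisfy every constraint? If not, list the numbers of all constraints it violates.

The assignment fails constraints 4, 5, and 7.

(1) X = -9, S = 3; -9 ≤ 3 — holds.
(2) S = 3, Z = 12; 3 ≤ 12 — holds.
(3) Z = 12 lies in [10, 15] — holds.
(4) 2X + 4T = 2(-9) + 4(10) = 22, not 23 — does not hold.
(5) values -9, -13, 12; X = -9 is not < W = -13 — does not hold.
(6) T = 10 is in {7, 8, 13, 10} — holds.
(7) min(-15, 10) = -15, not -12 — does not hold.
(8) W = -13 lies in [-14, -12] — holds.
(9) |-9 - 12| = 21 — holds.
(10) Y = -15 lies in [-17, -13] — holds.
(11) 3X + 4S = 3(-9) + 4(3) = -15 — holds.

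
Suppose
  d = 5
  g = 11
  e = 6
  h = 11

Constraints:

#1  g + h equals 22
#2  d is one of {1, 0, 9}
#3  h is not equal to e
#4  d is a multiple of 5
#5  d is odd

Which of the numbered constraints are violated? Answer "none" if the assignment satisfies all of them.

#1 g + h = 11 + 11 = 22 — OK.
#2 d = 5 is not in {1, 0, 9} — violated.
#3 h = 11, e = 6; distinct — OK.
#4 5 / 5 = 1, so 5 divides 5 — OK.
#5 d = 5 is odd — OK.

Constraint 2 is violated.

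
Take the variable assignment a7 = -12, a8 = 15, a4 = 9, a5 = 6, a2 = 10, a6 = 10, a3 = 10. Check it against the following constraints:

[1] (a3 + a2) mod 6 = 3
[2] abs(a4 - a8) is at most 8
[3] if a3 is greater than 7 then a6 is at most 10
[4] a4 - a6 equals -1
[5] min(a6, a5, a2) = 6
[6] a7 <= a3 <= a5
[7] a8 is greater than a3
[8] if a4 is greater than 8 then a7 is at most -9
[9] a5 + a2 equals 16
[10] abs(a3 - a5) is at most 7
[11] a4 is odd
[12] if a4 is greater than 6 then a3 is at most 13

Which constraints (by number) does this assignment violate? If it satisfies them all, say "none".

Violated: 1, 6.

[1] a3 + a2 = 20; 20 mod 6 = 2, not 3 — does not hold.
[2] abs(9 - 15) = 6; 6 ≤ 8 — holds.
[3] a3 = 10 > 7, so we need a6 ≤ 10; a6 = 10 ≤ 10 — holds.
[4] a4 - a6 = 9 - 10 = -1 — holds.
[5] min(10, 6, 10) = 6 — holds.
[6] values -12, 10, 6; a3 = 10 is not <= a5 = 6 — does not hold.
[7] a8 = 15, a3 = 10; 15 > 10 — holds.
[8] a4 = 9 > 8, so we need a7 ≤ -9; a7 = -12 ≤ -9 — holds.
[9] a5 + a2 = 6 + 10 = 16 — holds.
[10] abs(10 - 6) = 4; 4 ≤ 7 — holds.
[11] a4 = 9 is odd — holds.
[12] a4 = 9 > 6, so we need a3 ≤ 13; a3 = 10 ≤ 13 — holds.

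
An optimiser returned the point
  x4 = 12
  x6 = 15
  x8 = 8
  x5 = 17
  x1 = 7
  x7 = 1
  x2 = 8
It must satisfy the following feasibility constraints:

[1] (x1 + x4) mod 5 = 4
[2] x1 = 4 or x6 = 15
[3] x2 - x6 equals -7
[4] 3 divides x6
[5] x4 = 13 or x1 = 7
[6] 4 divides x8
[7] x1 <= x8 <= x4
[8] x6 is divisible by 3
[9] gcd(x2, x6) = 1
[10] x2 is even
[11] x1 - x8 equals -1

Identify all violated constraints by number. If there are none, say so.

No violations.

[1] x1 + x4 = 19; 19 mod 5 = 4  OK
[2] x1 = 7 ≠ 4, but x6 = 15 = 15 (second disjunct)  OK
[3] x2 - x6 = 8 - 15 = -7  OK
[4] 15 / 3 = 5, so 3 divides 15  OK
[5] x4 = 12 ≠ 13, but x1 = 7 = 7 (second disjunct)  OK
[6] 8 / 4 = 2, so 4 divides 8  OK
[7] values 7 <= 8 <= 12  OK
[8] 15 / 3 = 5, so 3 divides 15  OK
[9] gcd(8, 15) = 1  OK
[10] x2 = 8 is even  OK
[11] x1 - x8 = 7 - 8 = -1  OK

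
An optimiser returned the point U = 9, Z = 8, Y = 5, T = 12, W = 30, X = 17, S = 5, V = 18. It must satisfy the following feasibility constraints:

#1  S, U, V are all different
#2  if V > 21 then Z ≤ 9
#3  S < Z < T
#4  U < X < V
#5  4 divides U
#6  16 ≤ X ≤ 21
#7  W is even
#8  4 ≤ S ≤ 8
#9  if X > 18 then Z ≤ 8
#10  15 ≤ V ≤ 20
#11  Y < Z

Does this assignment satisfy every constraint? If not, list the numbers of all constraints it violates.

#1 values 5, 9, 18 are pairwise distinct  ✔
#2 V = 18, not > 21; antecedent false, conditional vacuously true  ✔
#3 values 5 < 8 < 12  ✔
#4 values 9 < 17 < 18  ✔
#5 9 = 4×2 + 1, so 4 does not divide 9  ✘
#6 X = 17 lies in [16, 21]  ✔
#7 W = 30 is even  ✔
#8 S = 5 lies in [4, 8]  ✔
#9 X = 17, not > 18; antecedent false, conditional vacuously true  ✔
#10 V = 18 lies in [15, 20]  ✔
#11 Y = 5, Z = 8; 5 < 8  ✔

Violated: 5.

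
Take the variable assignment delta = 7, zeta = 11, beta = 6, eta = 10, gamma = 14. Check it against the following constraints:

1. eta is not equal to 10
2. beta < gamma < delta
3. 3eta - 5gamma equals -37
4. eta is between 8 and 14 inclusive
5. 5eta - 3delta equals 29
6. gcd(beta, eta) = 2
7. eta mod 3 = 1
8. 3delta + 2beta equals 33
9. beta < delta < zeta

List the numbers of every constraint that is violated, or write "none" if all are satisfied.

1. eta = 10, but 10 is required to differ — fails.
2. values 6, 14, 7; gamma = 14 is not < delta = 7 — fails.
3. 3eta - 5gamma = 3(10) - 5(14) = -40, not -37 — fails.
4. eta = 10 lies in [8, 14] — holds.
5. 5eta - 3delta = 5(10) - 3(7) = 29 — holds.
6. gcd(6, 10) = 2 — holds.
7. 10 mod 3 = 1 — holds.
8. 3delta + 2beta = 3(7) + 2(6) = 33 — holds.
9. values 6 < 7 < 11 — holds.

Constraints 1, 2, 3 do not hold.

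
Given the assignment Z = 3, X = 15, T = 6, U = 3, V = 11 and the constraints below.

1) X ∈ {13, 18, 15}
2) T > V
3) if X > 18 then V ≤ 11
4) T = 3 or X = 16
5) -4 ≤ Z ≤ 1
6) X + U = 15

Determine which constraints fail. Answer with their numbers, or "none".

Constraints 2, 4, 5, and 6 are violated.

1) X = 15 is in {13, 18, 15} — holds.
2) T = 6, V = 11; 6 ≤ 11 (want >) — does not hold.
3) X = 15, not > 18; antecedent false, conditional vacuously true — holds.
4) T = 6 ≠ 3 and X = 15 ≠ 16; both disjuncts false — does not hold.
5) Z = 3 is outside [-4, 1] — does not hold.
6) X + U = 15 + 3 = 18, not 15 — does not hold.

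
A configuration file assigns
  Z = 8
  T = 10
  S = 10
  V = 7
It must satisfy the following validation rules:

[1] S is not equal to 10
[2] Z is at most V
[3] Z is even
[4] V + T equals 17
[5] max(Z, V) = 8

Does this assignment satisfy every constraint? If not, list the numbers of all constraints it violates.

Constraints 1, 2 do not hold.

[1] S = 10, but 10 is required to differ  ✗
[2] Z = 8, V = 7; 8 > 7 (want ≤)  ✗
[3] Z = 8 is even  ✓
[4] V + T = 7 + 10 = 17  ✓
[5] max(8, 7) = 8  ✓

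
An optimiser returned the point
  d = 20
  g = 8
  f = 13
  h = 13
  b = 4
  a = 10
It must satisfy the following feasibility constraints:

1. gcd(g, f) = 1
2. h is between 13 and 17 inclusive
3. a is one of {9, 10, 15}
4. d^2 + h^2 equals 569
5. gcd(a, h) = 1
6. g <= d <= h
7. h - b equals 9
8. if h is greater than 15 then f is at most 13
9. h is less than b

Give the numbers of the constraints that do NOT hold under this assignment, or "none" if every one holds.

Constraints 6 and 9 are violated.

1. gcd(8, 13) = 1 — satisfied.
2. h = 13 lies in [13, 17] — satisfied.
3. a = 10 is in {9, 10, 15} — satisfied.
4. d^2 + h^2 = 20^2 + 13^2 = 400 + 169 = 569 — satisfied.
5. gcd(10, 13) = 1 — satisfied.
6. values 8, 20, 13; d = 20 is not <= h = 13 — violated.
7. h - b = 13 - 4 = 9 — satisfied.
8. h = 13, not > 15; antecedent false, conditional vacuously true — satisfied.
9. h = 13, b = 4; 13 ≥ 4 (want <) — violated.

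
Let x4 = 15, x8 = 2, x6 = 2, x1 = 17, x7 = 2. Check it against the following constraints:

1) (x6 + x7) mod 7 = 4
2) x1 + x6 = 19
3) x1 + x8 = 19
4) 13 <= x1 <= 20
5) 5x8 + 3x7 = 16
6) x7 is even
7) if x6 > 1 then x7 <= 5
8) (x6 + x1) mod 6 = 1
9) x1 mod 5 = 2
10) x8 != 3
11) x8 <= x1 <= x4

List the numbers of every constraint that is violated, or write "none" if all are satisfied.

1) x6 + x7 = 4; 4 mod 7 = 4 — holds.
2) x1 + x6 = 17 + 2 = 19 — holds.
3) x1 + x8 = 17 + 2 = 19 — holds.
4) x1 = 17 lies in [13, 20] — holds.
5) 5x8 + 3x7 = 5(2) + 3(2) = 16 — holds.
6) x7 = 2 is even — holds.
7) x6 = 2 > 1, so we need x7 ≤ 5; x7 = 2 ≤ 5 — holds.
8) x6 + x1 = 19; 19 mod 6 = 1 — holds.
9) 17 mod 5 = 2 — holds.
10) x8 = 2, and 2 ≠ 3 — holds.
11) values 2, 17, 15; x1 = 17 is not <= x4 = 15 — fails.

The assignment fails constraint 11.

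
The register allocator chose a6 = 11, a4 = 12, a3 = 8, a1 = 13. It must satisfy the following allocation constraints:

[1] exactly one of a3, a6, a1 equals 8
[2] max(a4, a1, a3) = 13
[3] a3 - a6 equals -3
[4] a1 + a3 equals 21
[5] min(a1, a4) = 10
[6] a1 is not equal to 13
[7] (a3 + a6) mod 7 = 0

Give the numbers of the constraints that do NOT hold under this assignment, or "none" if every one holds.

[1] a3=8, a6=11, a1=13; 1 of them equals 8  OK
[2] max(12, 13, 8) = 13  OK
[3] a3 - a6 = 8 - 11 = -3  OK
[4] a1 + a3 = 13 + 8 = 21  OK
[5] min(13, 12) = 12, not 10  FAIL
[6] a1 = 13, but 13 is required to differ  FAIL
[7] a3 + a6 = 19; 19 mod 7 = 5, not 0  FAIL

Violated: 5, 6, 7.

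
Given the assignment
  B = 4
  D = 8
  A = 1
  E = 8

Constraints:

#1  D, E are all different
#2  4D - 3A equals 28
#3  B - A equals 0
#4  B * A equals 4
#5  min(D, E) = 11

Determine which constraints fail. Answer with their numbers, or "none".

#1 D = E = 8, not all different — violated.
#2 4D - 3A = 4(8) - 3(1) = 29, not 28 — violated.
#3 B - A = 4 - 1 = 3, not 0 — violated.
#4 B * A = 4 * 1 = 4 — satisfied.
#5 min(8, 8) = 8, not 11 — violated.

Constraints 1, 2, 3, and 5 are violated.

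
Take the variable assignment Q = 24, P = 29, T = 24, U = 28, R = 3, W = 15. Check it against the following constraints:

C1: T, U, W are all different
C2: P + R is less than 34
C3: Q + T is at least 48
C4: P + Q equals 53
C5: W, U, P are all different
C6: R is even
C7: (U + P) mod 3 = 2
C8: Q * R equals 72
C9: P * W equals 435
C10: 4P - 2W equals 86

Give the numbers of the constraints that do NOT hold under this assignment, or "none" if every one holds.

C1: values 24, 28, 15 are pairwise distinct — satisfied.
C2: P + R = 29 + 3 = 32; 32 < 34 — satisfied.
C3: Q + T = 24 + 24 = 48; 48 ≥ 48 — satisfied.
C4: P + Q = 29 + 24 = 53 — satisfied.
C5: values 15, 28, 29 are pairwise distinct — satisfied.
C6: R = 3 is odd — violated.
C7: U + P = 57; 57 mod 3 = 0, not 2 — violated.
C8: Q * R = 24 * 3 = 72 — satisfied.
C9: P * W = 29 * 15 = 435 — satisfied.
C10: 4P - 2W = 4(29) - 2(15) = 86 — satisfied.

The assignment fails constraints 6 and 7.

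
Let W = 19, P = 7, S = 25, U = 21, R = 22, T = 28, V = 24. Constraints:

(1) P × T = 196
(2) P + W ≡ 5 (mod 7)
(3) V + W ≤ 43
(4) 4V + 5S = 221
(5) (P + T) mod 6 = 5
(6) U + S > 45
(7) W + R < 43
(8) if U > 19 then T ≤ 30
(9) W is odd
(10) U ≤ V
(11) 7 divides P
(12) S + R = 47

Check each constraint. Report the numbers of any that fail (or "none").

None — every constraint holds.

(1) P × T = 7 × 28 = 196  holds
(2) P + W = 26; 26 mod 7 = 5  holds
(3) V + W = 24 + 19 = 43; 43 ≤ 43  holds
(4) 4V + 5S = 4(24) + 5(25) = 221  holds
(5) P + T = 35; 35 mod 6 = 5  holds
(6) U + S = 21 + 25 = 46; 46 > 45  holds
(7) W + R = 19 + 22 = 41; 41 < 43  holds
(8) U = 21 > 19, so we need T ≤ 30; T = 28 ≤ 30  holds
(9) W = 19 is odd  holds
(10) U = 21, V = 24; 21 ≤ 24  holds
(11) 7 / 7 = 1, so 7 divides 7  holds
(12) S + R = 25 + 22 = 47  holds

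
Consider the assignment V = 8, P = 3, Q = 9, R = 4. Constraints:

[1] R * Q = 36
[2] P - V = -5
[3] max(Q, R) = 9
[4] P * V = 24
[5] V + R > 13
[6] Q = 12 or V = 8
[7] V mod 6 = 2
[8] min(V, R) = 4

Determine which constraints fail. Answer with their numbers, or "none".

Constraint 5 is violated.

[1] R * Q = 4 * 9 = 36 — holds.
[2] P - V = 3 - 8 = -5 — holds.
[3] max(9, 4) = 9 — holds.
[4] P * V = 3 * 8 = 24 — holds.
[5] V + R = 8 + 4 = 12; 12 ≤ 13, bound 13 not met — fails.
[6] Q = 9 ≠ 12, but V = 8 = 8 (second disjunct) — holds.
[7] 8 mod 6 = 2 — holds.
[8] min(8, 4) = 4 — holds.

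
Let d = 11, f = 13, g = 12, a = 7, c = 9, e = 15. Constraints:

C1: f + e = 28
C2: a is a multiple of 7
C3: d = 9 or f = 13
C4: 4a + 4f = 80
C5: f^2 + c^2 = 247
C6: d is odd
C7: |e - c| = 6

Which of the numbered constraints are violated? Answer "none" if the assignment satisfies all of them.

Violated: 5.

C1: f + e = 13 + 15 = 28  ✓
C2: 7 / 7 = 1, so 7 divides 7  ✓
C3: d = 11 ≠ 9, but f = 13 = 13 (second disjunct)  ✓
C4: 4a + 4f = 4(7) + 4(13) = 80  ✓
C5: f^2 + c^2 = 13^2 + 9^2 = 169 + 81 = 250, not 247  ✗
C6: d = 11 is odd  ✓
C7: |15 - 9| = 6  ✓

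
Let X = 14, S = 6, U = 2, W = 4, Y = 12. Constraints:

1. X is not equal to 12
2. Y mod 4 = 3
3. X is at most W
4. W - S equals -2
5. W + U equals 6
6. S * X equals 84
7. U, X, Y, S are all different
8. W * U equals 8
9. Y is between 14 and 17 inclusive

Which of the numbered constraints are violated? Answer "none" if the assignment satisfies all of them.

1. X = 14, and 14 ≠ 12 — satisfied.
2. 12 mod 4 = 0, not 3 — violated.
3. X = 14, W = 4; 14 > 4 (want ≤) — violated.
4. W - S = 4 - 6 = -2 — satisfied.
5. W + U = 4 + 2 = 6 — satisfied.
6. S * X = 6 * 14 = 84 — satisfied.
7. values 2, 14, 12, 6 are pairwise distinct — satisfied.
8. W * U = 4 * 2 = 8 — satisfied.
9. Y = 12 is outside [14, 17] — violated.

The assignment fails constraints 2, 3, 9.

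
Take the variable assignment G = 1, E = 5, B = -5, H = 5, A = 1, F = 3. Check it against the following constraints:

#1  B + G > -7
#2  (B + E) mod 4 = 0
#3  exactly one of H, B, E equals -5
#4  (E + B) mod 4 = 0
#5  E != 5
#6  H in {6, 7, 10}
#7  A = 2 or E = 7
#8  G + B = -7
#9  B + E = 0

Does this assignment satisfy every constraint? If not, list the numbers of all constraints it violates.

Constraints 5, 6, 7, and 8 are violated.

#1 B + G = -5 + 1 = -4; -4 > -7 — satisfied.
#2 B + E = 0; 0 mod 4 = 0 — satisfied.
#3 H=5, B=-5, E=5; 1 of them equals -5 — satisfied.
#4 E + B = 0; 0 mod 4 = 0 — satisfied.
#5 E = 5, but 5 is required to differ — violated.
#6 H = 5 is not in {6, 7, 10} — violated.
#7 A = 1 ≠ 2 and E = 5 ≠ 7; both disjuncts false — violated.
#8 G + B = 1 + (-5) = -4, not -7 — violated.
#9 B + E = -5 + 5 = 0 — satisfied.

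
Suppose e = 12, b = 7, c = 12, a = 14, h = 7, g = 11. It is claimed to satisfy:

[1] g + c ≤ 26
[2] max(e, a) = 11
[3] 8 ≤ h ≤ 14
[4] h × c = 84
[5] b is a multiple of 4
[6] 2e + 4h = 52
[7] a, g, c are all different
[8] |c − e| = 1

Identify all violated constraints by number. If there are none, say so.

[1] g + c = 11 + 12 = 23; 23 ≤ 26 — holds.
[2] max(12, 14) = 14, not 11 — does not hold.
[3] h = 7 is outside [8, 14] — does not hold.
[4] h × c = 7 × 12 = 84 — holds.
[5] 7 = 4×1 + 3, so 4 does not divide 7 — does not hold.
[6] 2e + 4h = 2(12) + 4(7) = 52 — holds.
[7] values 14, 11, 12 are pairwise distinct — holds.
[8] |12 − 12| = 0, not 1 — does not hold.

The assignment fails constraints 2, 3, 5, 8.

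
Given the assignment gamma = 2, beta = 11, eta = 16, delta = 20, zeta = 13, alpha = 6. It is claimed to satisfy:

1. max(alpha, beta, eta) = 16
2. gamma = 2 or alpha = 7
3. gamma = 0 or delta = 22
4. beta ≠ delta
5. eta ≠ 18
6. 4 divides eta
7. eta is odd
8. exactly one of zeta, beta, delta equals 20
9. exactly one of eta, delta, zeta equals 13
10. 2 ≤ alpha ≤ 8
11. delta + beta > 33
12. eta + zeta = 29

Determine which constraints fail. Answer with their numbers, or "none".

The assignment fails constraints 3, 7, 11.

1. max(6, 11, 16) = 16 — satisfied.
2. gamma = 2 = 2 (first disjunct) — satisfied.
3. gamma = 2 ≠ 0 and delta = 20 ≠ 22; both disjuncts false — violated.
4. beta = 11, delta = 20; distinct — satisfied.
5. eta = 16, and 16 ≠ 18 — satisfied.
6. 16 / 4 = 4, so 4 divides 16 — satisfied.
7. eta = 16 is even — violated.
8. zeta=13, beta=11, delta=20; 1 of them equals 20 — satisfied.
9. eta=16, delta=20, zeta=13; 1 of them equals 13 — satisfied.
10. alpha = 6 lies in [2, 8] — satisfied.
11. delta + beta = 20 + 11 = 31; 31 ≤ 33, bound 33 not met — violated.
12. eta + zeta = 16 + 13 = 29 — satisfied.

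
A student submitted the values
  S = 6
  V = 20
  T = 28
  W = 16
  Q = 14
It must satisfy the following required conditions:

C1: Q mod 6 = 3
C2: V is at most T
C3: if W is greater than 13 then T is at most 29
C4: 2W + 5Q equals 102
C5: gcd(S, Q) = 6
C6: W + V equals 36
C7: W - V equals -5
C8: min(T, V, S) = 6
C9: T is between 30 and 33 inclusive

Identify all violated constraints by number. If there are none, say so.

Constraints 1, 5, 7, 9 do not hold.

C1: 14 mod 6 = 2, not 3  ✗
C2: V = 20, T = 28; 20 ≤ 28  ✓
C3: W = 16 > 13, so we need T ≤ 29; T = 28 ≤ 29  ✓
C4: 2W + 5Q = 2(16) + 5(14) = 102  ✓
C5: gcd(6, 14) = 2, not 6  ✗
C6: W + V = 16 + 20 = 36  ✓
C7: W - V = 16 - 20 = -4, not -5  ✗
C8: min(28, 20, 6) = 6  ✓
C9: T = 28 is outside [30, 33]  ✗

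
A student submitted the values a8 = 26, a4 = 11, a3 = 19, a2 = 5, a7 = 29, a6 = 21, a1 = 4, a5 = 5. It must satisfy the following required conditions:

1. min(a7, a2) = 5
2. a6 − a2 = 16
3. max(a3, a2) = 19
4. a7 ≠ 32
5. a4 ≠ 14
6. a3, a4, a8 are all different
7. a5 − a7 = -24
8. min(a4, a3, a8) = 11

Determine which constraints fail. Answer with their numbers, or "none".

1. min(29, 5) = 5  yes
2. a6 − a2 = 21 − 5 = 16  yes
3. max(19, 5) = 19  yes
4. a7 = 29, and 29 ≠ 32  yes
5. a4 = 11, and 11 ≠ 14  yes
6. values 19, 11, 26 are pairwise distinct  yes
7. a5 − a7 = 5 − 29 = -24  yes
8. min(11, 19, 26) = 11  yes

The assignment satisfies every constraint.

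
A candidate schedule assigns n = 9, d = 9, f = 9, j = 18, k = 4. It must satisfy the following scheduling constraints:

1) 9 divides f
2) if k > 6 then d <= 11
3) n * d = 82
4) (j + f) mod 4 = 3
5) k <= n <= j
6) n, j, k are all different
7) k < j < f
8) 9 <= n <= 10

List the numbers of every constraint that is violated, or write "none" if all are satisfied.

Violated: 3, 7.

1) 9 / 9 = 1, so 9 divides 9 — holds.
2) k = 4, not > 6; antecedent false, conditional vacuously true — holds.
3) n * d = 9 * 9 = 81, not 82 — fails.
4) j + f = 27; 27 mod 4 = 3 — holds.
5) values 4 <= 9 <= 18 — holds.
6) values 9, 18, 4 are pairwise distinct — holds.
7) values 4, 18, 9; j = 18 is not < f = 9 — fails.
8) n = 9 lies in [9, 10] — holds.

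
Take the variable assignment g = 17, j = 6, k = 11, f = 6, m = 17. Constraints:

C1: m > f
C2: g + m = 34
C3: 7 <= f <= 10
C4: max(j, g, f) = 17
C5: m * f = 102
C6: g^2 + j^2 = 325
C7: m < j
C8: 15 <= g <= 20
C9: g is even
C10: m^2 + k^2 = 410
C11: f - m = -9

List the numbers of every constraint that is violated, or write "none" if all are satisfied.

C1: m = 17, f = 6; 17 > 6 — holds.
C2: g + m = 17 + 17 = 34 — holds.
C3: f = 6 is outside [7, 10] — does not hold.
C4: max(6, 17, 6) = 17 — holds.
C5: m * f = 17 * 6 = 102 — holds.
C6: g^2 + j^2 = 17^2 + 6^2 = 289 + 36 = 325 — holds.
C7: m = 17, j = 6; 17 ≥ 6 (want <) — does not hold.
C8: g = 17 lies in [15, 20] — holds.
C9: g = 17 is odd — does not hold.
C10: m^2 + k^2 = 17^2 + 11^2 = 289 + 121 = 410 — holds.
C11: f - m = 6 - 17 = -11, not -9 — does not hold.

Violated: 3, 7, 9, and 11.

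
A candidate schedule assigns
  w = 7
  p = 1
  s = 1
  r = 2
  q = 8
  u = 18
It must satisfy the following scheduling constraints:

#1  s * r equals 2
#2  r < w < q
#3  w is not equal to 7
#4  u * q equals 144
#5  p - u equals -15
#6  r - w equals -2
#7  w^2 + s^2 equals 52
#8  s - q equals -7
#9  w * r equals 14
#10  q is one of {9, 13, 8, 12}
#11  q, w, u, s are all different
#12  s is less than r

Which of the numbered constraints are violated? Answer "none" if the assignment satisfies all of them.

Constraints 3, 5, 6, 7 do not hold.

#1 s * r = 1 * 2 = 2 — OK.
#2 values 2 < 7 < 8 — OK.
#3 w = 7, but 7 is required to differ — violated.
#4 u * q = 18 * 8 = 144 — OK.
#5 p - u = 1 - 18 = -17, not -15 — violated.
#6 r - w = 2 - 7 = -5, not -2 — violated.
#7 w^2 + s^2 = 7^2 + 1^2 = 49 + 1 = 50, not 52 — violated.
#8 s - q = 1 - 8 = -7 — OK.
#9 w * r = 7 * 2 = 14 — OK.
#10 q = 8 is in {9, 13, 8, 12} — OK.
#11 values 8, 7, 18, 1 are pairwise distinct — OK.
#12 s = 1, r = 2; 1 < 2 — OK.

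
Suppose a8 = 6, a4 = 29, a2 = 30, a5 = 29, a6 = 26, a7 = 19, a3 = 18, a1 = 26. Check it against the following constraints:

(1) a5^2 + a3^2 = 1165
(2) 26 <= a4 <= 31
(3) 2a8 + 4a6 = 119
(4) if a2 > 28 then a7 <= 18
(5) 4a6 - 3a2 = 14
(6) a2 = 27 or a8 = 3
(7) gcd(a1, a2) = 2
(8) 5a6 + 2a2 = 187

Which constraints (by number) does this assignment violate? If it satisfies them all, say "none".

(1) a5^2 + a3^2 = 29^2 + 18^2 = 841 + 324 = 1165 — satisfied.
(2) a4 = 29 lies in [26, 31] — satisfied.
(3) 2a8 + 4a6 = 2(6) + 4(26) = 116, not 119 — violated.
(4) a2 = 30 > 28, so we need a7 ≤ 18; but a7 = 19 > 18 — violated.
(5) 4a6 - 3a2 = 4(26) - 3(30) = 14 — satisfied.
(6) a2 = 30 ≠ 27 and a8 = 6 ≠ 3; both disjuncts false — violated.
(7) gcd(26, 30) = 2 — satisfied.
(8) 5a6 + 2a2 = 5(26) + 2(30) = 190, not 187 — violated.

Violated: 3, 4, 6, 8.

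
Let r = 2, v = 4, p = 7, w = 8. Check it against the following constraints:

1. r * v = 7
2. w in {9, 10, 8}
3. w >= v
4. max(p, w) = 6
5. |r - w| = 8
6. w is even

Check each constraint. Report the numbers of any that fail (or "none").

The assignment fails constraints 1, 4, 5.

1. r * v = 2 * 4 = 8, not 7 — fails.
2. w = 8 is in {9, 10, 8} — holds.
3. w = 8, v = 4; 8 ≥ 4 — holds.
4. max(7, 8) = 8, not 6 — fails.
5. |2 - 8| = 6, not 8 — fails.
6. w = 8 is even — holds.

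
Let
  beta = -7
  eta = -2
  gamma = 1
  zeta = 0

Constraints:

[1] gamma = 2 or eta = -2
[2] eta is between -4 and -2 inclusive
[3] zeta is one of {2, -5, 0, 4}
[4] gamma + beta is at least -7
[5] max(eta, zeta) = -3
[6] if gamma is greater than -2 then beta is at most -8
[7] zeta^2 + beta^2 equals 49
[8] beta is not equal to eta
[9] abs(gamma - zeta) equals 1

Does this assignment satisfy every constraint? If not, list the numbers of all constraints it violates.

Violated: 5 and 6.

[1] gamma = 1 ≠ 2, but eta = -2 = -2 (second disjunct) — OK.
[2] eta = -2 lies in [-4, -2] — OK.
[3] zeta = 0 is in {2, -5, 0, 4} — OK.
[4] gamma + beta = 1 + (-7) = -6; -6 ≥ -7 — OK.
[5] max(-2, 0) = 0, not -3 — violated.
[6] gamma = 1 > -2, so we need beta ≤ -8; but beta = -7 > -8 — violated.
[7] zeta^2 + beta^2 = 0^2 + (-7)^2 = 0 + 49 = 49 — OK.
[8] beta = -7, eta = -2; distinct — OK.
[9] abs(1 - 0) = 1 — OK.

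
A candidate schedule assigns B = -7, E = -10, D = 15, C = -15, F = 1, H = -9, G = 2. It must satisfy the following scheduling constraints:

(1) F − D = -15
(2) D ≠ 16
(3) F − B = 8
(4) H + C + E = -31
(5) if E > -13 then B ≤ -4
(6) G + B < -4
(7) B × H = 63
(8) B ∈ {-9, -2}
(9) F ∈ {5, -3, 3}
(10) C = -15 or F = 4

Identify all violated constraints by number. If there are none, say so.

The assignment fails constraints 1, 4, 8, and 9.

(1) F − D = 1 − 15 = -14, not -15 — violated.
(2) D = 15, and 15 ≠ 16 — satisfied.
(3) F − B = 1 − (-7) = 8 — satisfied.
(4) H + C + E = -9 + (-15) + (-10) = -34, not -31 — violated.
(5) E = -10 > -13, so we need B ≤ -4; B = -7 ≤ -4 — satisfied.
(6) G + B = 2 + (-7) = -5; -5 < -4 — satisfied.
(7) B × H = -7 × (-9) = 63 — satisfied.
(8) B = -7 is not in {-9, -2} — violated.
(9) F = 1 is not in {5, -3, 3} — violated.
(10) C = -15 = -15 (first disjunct) — satisfied.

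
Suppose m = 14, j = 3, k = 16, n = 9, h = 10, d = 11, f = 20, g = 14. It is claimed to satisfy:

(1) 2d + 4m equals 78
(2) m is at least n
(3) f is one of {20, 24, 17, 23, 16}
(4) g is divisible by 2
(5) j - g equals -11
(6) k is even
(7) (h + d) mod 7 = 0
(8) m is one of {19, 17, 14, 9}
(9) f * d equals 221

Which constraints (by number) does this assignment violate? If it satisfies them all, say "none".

Violated: 9.

(1) 2d + 4m = 2(11) + 4(14) = 78 — satisfied.
(2) m = 14, n = 9; 14 ≥ 9 — satisfied.
(3) f = 20 is in {20, 24, 17, 23, 16} — satisfied.
(4) 14 / 2 = 7, so 2 divides 14 — satisfied.
(5) j - g = 3 - 14 = -11 — satisfied.
(6) k = 16 is even — satisfied.
(7) h + d = 21; 21 mod 7 = 0 — satisfied.
(8) m = 14 is in {19, 17, 14, 9} — satisfied.
(9) f * d = 20 * 11 = 220, not 221 — violated.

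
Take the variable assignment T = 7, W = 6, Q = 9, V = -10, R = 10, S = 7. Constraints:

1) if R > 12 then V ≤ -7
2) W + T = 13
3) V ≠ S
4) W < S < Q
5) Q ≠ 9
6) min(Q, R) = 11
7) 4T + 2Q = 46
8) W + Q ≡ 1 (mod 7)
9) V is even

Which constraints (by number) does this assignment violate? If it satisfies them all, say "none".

Violated: 5 and 6.

1) R = 10, not > 12; antecedent false, conditional vacuously true  ✔
2) W + T = 6 + 7 = 13  ✔
3) V = -10, S = 7; distinct  ✔
4) values 6 < 7 < 9  ✔
5) Q = 9, but 9 is required to differ  ✘
6) min(9, 10) = 9, not 11  ✘
7) 4T + 2Q = 4(7) + 2(9) = 46  ✔
8) W + Q = 15; 15 mod 7 = 1  ✔
9) V = -10 is even  ✔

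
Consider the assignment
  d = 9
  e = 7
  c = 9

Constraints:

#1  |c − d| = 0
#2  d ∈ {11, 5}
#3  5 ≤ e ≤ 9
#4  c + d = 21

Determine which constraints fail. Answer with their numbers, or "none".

No — constraints 2 and 4 are not satisfied.

#1 |9 − 9| = 0 — holds.
#2 d = 9 is not in {11, 5} — does not hold.
#3 e = 7 lies in [5, 9] — holds.
#4 c + d = 9 + 9 = 18, not 21 — does not hold.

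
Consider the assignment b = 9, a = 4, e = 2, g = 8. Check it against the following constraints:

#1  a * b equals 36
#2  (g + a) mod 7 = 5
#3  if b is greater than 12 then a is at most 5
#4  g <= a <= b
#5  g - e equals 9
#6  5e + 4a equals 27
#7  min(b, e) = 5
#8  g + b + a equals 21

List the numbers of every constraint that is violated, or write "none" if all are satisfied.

#1 a * b = 4 * 9 = 36  holds
#2 g + a = 12; 12 mod 7 = 5  holds
#3 b = 9, not > 12; antecedent false, conditional vacuously true  holds
#4 values 8, 4, 9; g = 8 is not <= a = 4  fails
#5 g - e = 8 - 2 = 6, not 9  fails
#6 5e + 4a = 5(2) + 4(4) = 26, not 27  fails
#7 min(9, 2) = 2, not 5  fails
#8 g + b + a = 8 + 9 + 4 = 21  holds

Violated: 4, 5, 6, and 7.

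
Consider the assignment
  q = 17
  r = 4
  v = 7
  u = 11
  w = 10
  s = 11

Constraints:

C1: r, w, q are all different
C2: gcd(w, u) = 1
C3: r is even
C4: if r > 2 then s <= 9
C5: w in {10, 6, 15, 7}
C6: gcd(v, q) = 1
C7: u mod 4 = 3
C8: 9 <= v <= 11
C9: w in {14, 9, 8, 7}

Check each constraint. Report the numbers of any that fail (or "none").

C1: values 4, 10, 17 are pairwise distinct  holds
C2: gcd(10, 11) = 1  holds
C3: r = 4 is even  holds
C4: r = 4 > 2, so we need s ≤ 9; but s = 11 > 9  fails
C5: w = 10 is in {10, 6, 15, 7}  holds
C6: gcd(7, 17) = 1  holds
C7: 11 mod 4 = 3  holds
C8: v = 7 is outside [9, 11]  fails
C9: w = 10 is not in {14, 9, 8, 7}  fails

Constraints 4, 8, and 9 do not hold.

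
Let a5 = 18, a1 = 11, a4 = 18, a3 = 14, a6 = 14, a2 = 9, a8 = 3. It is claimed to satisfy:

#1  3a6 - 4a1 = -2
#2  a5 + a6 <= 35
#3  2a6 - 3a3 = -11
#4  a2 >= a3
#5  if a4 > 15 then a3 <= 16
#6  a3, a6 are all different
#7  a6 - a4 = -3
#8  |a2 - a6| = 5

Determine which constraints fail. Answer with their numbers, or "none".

#1 3a6 - 4a1 = 3(14) - 4(11) = -2 — holds.
#2 a5 + a6 = 18 + 14 = 32; 32 ≤ 35 — holds.
#3 2a6 - 3a3 = 2(14) - 3(14) = -14, not -11 — does not hold.
#4 a2 = 9, a3 = 14; 9 < 14 (want ≥) — does not hold.
#5 a4 = 18 > 15, so we need a3 ≤ 16; a3 = 14 ≤ 16 — holds.
#6 a3 = a6 = 14, not all different — does not hold.
#7 a6 - a4 = 14 - 18 = -4, not -3 — does not hold.
#8 |9 - 14| = 5 — holds.

Violated: 3, 4, 6, 7.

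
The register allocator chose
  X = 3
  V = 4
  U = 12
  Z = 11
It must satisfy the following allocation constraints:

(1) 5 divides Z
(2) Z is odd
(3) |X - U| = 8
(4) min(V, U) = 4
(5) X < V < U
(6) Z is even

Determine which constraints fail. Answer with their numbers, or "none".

(1) 11 = 5*2 + 1, so 5 does not divide 11 — violated.
(2) Z = 11 is odd — OK.
(3) |3 - 12| = 9, not 8 — violated.
(4) min(4, 12) = 4 — OK.
(5) values 3 < 4 < 12 — OK.
(6) Z = 11 is odd — violated.

Constraints 1, 3, and 6 do not hold.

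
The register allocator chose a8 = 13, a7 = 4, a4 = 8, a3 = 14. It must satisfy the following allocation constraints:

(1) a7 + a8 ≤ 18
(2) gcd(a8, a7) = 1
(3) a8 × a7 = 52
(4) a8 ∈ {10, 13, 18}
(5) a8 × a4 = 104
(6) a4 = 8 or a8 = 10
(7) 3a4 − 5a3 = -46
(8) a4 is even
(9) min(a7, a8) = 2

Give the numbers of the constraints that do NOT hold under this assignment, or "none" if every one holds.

No — constraint 9 is not satisfied.

(1) a7 + a8 = 4 + 13 = 17; 17 ≤ 18  OK
(2) gcd(13, 4) = 1  OK
(3) a8 × a7 = 13 × 4 = 52  OK
(4) a8 = 13 is in {10, 13, 18}  OK
(5) a8 × a4 = 13 × 8 = 104  OK
(6) a4 = 8 = 8 (first disjunct)  OK
(7) 3a4 − 5a3 = 3(8) − 5(14) = -46  OK
(8) a4 = 8 is even  OK
(9) min(4, 13) = 4, not 2  FAIL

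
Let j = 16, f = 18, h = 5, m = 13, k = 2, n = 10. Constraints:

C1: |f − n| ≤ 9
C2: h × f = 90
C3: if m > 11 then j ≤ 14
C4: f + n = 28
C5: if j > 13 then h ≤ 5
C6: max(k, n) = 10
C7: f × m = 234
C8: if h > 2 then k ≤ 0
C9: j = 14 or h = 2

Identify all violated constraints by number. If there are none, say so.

Violated: 3, 8, and 9.

C1: |18 − 10| = 8; 8 ≤ 9  true
C2: h × f = 5 × 18 = 90  true
C3: m = 13 > 11, so we need j ≤ 14; but j = 16 > 14  false
C4: f + n = 18 + 10 = 28  true
C5: j = 16 > 13, so we need h ≤ 5; h = 5 ≤ 5  true
C6: max(2, 10) = 10  true
C7: f × m = 18 × 13 = 234  true
C8: h = 5 > 2, so we need k ≤ 0; but k = 2 > 0  false
C9: j = 16 ≠ 14 and h = 5 ≠ 2; both disjuncts false  false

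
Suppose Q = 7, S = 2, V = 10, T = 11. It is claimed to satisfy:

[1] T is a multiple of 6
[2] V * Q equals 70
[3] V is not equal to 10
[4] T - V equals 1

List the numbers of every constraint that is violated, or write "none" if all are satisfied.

[1] 11 = 6*1 + 5, so 6 does not divide 11 — violated.
[2] V * Q = 10 * 7 = 70 — satisfied.
[3] V = 10, but 10 is required to differ — violated.
[4] T - V = 11 - 10 = 1 — satisfied.

Violated: 1 and 3.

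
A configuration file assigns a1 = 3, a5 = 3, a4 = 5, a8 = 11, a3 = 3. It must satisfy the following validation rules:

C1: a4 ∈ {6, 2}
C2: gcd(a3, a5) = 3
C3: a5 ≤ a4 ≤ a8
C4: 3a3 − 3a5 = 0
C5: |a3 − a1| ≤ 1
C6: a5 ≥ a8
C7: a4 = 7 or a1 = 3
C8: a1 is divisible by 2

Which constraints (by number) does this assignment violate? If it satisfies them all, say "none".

Violated: 1, 6, and 8.

C1: a4 = 5 is not in {6, 2}  fails
C2: gcd(3, 3) = 3  holds
C3: values 3 ≤ 5 ≤ 11  holds
C4: 3a3 − 3a5 = 3(3) − 3(3) = 0  holds
C5: |3 − 3| = 0; 0 ≤ 1  holds
C6: a5 = 3, a8 = 11; 3 < 11 (want ≥)  fails
C7: a4 = 5 ≠ 7, but a1 = 3 = 3 (second disjunct)  holds
C8: 3 = 2×1 + 1, so 2 does not divide 3  fails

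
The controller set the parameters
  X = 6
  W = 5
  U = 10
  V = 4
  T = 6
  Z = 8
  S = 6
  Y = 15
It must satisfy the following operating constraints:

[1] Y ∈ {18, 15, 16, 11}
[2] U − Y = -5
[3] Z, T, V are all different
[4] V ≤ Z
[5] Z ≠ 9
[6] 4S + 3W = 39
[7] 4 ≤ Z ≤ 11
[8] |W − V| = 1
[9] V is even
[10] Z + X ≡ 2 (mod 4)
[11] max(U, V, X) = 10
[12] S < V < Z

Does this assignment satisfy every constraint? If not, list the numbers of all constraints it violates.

Violated: 12.

[1] Y = 15 is in {18, 15, 16, 11} — OK.
[2] U − Y = 10 − 15 = -5 — OK.
[3] values 8, 6, 4 are pairwise distinct — OK.
[4] V = 4, Z = 8; 4 ≤ 8 — OK.
[5] Z = 8, and 8 ≠ 9 — OK.
[6] 4S + 3W = 4(6) + 3(5) = 39 — OK.
[7] Z = 8 lies in [4, 11] — OK.
[8] |5 − 4| = 1 — OK.
[9] V = 4 is even — OK.
[10] Z + X = 14; 14 mod 4 = 2 — OK.
[11] max(10, 4, 6) = 10 — OK.
[12] values 6, 4, 8; S = 6 is not < V = 4 — violated.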